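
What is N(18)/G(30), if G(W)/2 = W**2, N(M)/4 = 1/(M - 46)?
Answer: -1/12600 ≈ -7.9365e-5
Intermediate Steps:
N(M) = 4/(-46 + M) (N(M) = 4/(M - 46) = 4/(-46 + M))
G(W) = 2*W**2
N(18)/G(30) = (4/(-46 + 18))/((2*30**2)) = (4/(-28))/((2*900)) = (4*(-1/28))/1800 = -1/7*1/1800 = -1/12600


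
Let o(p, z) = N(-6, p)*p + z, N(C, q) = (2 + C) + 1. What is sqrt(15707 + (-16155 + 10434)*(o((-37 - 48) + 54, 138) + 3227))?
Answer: I*sqrt(19767511) ≈ 4446.1*I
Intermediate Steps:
N(C, q) = 3 + C
o(p, z) = z - 3*p (o(p, z) = (3 - 6)*p + z = -3*p + z = z - 3*p)
sqrt(15707 + (-16155 + 10434)*(o((-37 - 48) + 54, 138) + 3227)) = sqrt(15707 + (-16155 + 10434)*((138 - 3*((-37 - 48) + 54)) + 3227)) = sqrt(15707 - 5721*((138 - 3*(-85 + 54)) + 3227)) = sqrt(15707 - 5721*((138 - 3*(-31)) + 3227)) = sqrt(15707 - 5721*((138 + 93) + 3227)) = sqrt(15707 - 5721*(231 + 3227)) = sqrt(15707 - 5721*3458) = sqrt(15707 - 19783218) = sqrt(-19767511) = I*sqrt(19767511)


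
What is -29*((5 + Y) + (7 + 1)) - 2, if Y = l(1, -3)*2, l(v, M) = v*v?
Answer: -437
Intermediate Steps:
l(v, M) = v²
Y = 2 (Y = 1²*2 = 1*2 = 2)
-29*((5 + Y) + (7 + 1)) - 2 = -29*((5 + 2) + (7 + 1)) - 2 = -29*(7 + 8) - 2 = -29*15 - 2 = -435 - 2 = -437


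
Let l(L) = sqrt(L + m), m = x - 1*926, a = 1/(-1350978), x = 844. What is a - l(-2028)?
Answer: -1/1350978 - I*sqrt(2110) ≈ -7.402e-7 - 45.935*I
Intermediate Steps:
a = -1/1350978 ≈ -7.4020e-7
m = -82 (m = 844 - 1*926 = 844 - 926 = -82)
l(L) = sqrt(-82 + L) (l(L) = sqrt(L - 82) = sqrt(-82 + L))
a - l(-2028) = -1/1350978 - sqrt(-82 - 2028) = -1/1350978 - sqrt(-2110) = -1/1350978 - I*sqrt(2110)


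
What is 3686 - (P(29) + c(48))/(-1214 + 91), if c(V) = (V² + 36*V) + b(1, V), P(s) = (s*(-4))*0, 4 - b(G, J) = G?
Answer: 4143413/1123 ≈ 3689.6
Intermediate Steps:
b(G, J) = 4 - G
P(s) = 0 (P(s) = -4*s*0 = 0)
c(V) = 3 + V² + 36*V (c(V) = (V² + 36*V) + (4 - 1*1) = (V² + 36*V) + (4 - 1) = (V² + 36*V) + 3 = 3 + V² + 36*V)
3686 - (P(29) + c(48))/(-1214 + 91) = 3686 - (0 + (3 + 48² + 36*48))/(-1214 + 91) = 3686 - (0 + (3 + 2304 + 1728))/(-1123) = 3686 - (0 + 4035)*(-1)/1123 = 3686 - 4035*(-1)/1123 = 3686 - 1*(-4035/1123) = 3686 + 4035/1123 = 4143413/1123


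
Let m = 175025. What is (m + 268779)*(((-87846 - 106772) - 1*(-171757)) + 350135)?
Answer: 145245510296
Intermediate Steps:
(m + 268779)*(((-87846 - 106772) - 1*(-171757)) + 350135) = (175025 + 268779)*(((-87846 - 106772) - 1*(-171757)) + 350135) = 443804*((-194618 + 171757) + 350135) = 443804*(-22861 + 350135) = 443804*327274 = 145245510296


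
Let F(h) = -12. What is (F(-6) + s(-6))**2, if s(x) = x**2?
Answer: 576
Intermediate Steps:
(F(-6) + s(-6))**2 = (-12 + (-6)**2)**2 = (-12 + 36)**2 = 24**2 = 576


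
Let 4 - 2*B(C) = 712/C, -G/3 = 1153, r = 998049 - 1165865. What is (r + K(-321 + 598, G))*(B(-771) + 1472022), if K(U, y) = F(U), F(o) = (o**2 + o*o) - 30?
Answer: -5443128404560/257 ≈ -2.1179e+10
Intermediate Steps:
r = -167816
G = -3459 (G = -3*1153 = -3459)
B(C) = 2 - 356/C
F(o) = -30 + 2*o**2 (F(o) = (o**2 + o**2) - 30 = 2*o**2 - 30 = -30 + 2*o**2)
K(U, y) = -30 + 2*U**2
(r + K(-321 + 598, G))*(B(-771) + 1472022) = (-167816 + (-30 + 2*(-321 + 598)**2))*((2 - 356/(-771)) + 1472022) = (-167816 + (-30 + 2*277**2))*((2 - 356*(-1/771)) + 1472022) = (-167816 + (-30 + 2*76729))*((2 + 356/771) + 1472022) = (-167816 + (-30 + 153458))*(1898/771 + 1472022) = (-167816 + 153428)*(1134930860/771) = -14388*1134930860/771 = -5443128404560/257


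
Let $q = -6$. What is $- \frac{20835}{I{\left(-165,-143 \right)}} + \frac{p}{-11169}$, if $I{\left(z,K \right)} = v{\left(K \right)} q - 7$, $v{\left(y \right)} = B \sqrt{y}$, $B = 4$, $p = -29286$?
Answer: $\frac{6153131}{1401089} - \frac{500040 i \sqrt{143}}{82417} \approx 4.3917 - 72.553 i$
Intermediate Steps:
$v{\left(y \right)} = 4 \sqrt{y}$
$I{\left(z,K \right)} = -7 - 24 \sqrt{K}$ ($I{\left(z,K \right)} = 4 \sqrt{K} \left(-6\right) - 7 = - 24 \sqrt{K} - 7 = -7 - 24 \sqrt{K}$)
$- \frac{20835}{I{\left(-165,-143 \right)}} + \frac{p}{-11169} = - \frac{20835}{-7 - 24 \sqrt{-143}} - \frac{29286}{-11169} = - \frac{20835}{-7 - 24 i \sqrt{143}} - - \frac{3254}{1241} = - \frac{20835}{-7 - 24 i \sqrt{143}} + \frac{3254}{1241} = \frac{3254}{1241} - \frac{20835}{-7 - 24 i \sqrt{143}}$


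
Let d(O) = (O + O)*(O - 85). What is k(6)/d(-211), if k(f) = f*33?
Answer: 99/62456 ≈ 0.0015851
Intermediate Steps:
d(O) = 2*O*(-85 + O) (d(O) = (2*O)*(-85 + O) = 2*O*(-85 + O))
k(f) = 33*f
k(6)/d(-211) = (33*6)/((2*(-211)*(-85 - 211))) = 198/((2*(-211)*(-296))) = 198/124912 = 198*(1/124912) = 99/62456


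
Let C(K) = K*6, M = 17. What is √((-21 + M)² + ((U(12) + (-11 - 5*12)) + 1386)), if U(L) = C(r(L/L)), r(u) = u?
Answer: √1337 ≈ 36.565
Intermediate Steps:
C(K) = 6*K
U(L) = 6 (U(L) = 6*(L/L) = 6*1 = 6)
√((-21 + M)² + ((U(12) + (-11 - 5*12)) + 1386)) = √((-21 + 17)² + ((6 + (-11 - 5*12)) + 1386)) = √((-4)² + ((6 + (-11 - 60)) + 1386)) = √(16 + ((6 - 71) + 1386)) = √(16 + (-65 + 1386)) = √(16 + 1321) = √1337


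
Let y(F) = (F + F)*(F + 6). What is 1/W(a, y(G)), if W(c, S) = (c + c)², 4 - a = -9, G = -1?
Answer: 1/676 ≈ 0.0014793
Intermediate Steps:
a = 13 (a = 4 - 1*(-9) = 4 + 9 = 13)
y(F) = 2*F*(6 + F) (y(F) = (2*F)*(6 + F) = 2*F*(6 + F))
W(c, S) = 4*c² (W(c, S) = (2*c)² = 4*c²)
1/W(a, y(G)) = 1/(4*13²) = 1/(4*169) = 1/676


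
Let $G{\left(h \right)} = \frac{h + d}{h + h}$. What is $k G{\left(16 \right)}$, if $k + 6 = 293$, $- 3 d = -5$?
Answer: $\frac{15211}{96} \approx 158.45$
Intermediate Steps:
$d = \frac{5}{3}$ ($d = \left(- \frac{1}{3}\right) \left(-5\right) = \frac{5}{3} \approx 1.6667$)
$G{\left(h \right)} = \frac{\frac{5}{3} + h}{2 h}$ ($G{\left(h \right)} = \frac{h + \frac{5}{3}}{h + h} = \frac{\frac{5}{3} + h}{2 h}$)
$k = 287$ ($k = -6 + 293 = 287$)
$k G{\left(16 \right)} = 287 \frac{5 + 3 \cdot 16}{6 \cdot 16} = 287 \cdot \frac{1}{6} \cdot \frac{1}{16} \left(5 + 48\right) = 287 \cdot \frac{1}{6} \cdot \frac{1}{16} \cdot 53 = 287 \cdot \frac{53}{96} = \frac{15211}{96}$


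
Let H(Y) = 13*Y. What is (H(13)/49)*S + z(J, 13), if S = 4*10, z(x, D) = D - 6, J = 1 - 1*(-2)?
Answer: 7103/49 ≈ 144.96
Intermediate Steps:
J = 3 (J = 1 + 2 = 3)
z(x, D) = -6 + D
S = 40
(H(13)/49)*S + z(J, 13) = ((13*13)/49)*40 + (-6 + 13) = (169*(1/49))*40 + 7 = (169/49)*40 + 7 = 6760/49 + 7 = 7103/49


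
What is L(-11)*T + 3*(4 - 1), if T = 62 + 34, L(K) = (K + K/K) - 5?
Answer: -1431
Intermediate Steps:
L(K) = -4 + K (L(K) = (K + 1) - 5 = (1 + K) - 5 = -4 + K)
T = 96
L(-11)*T + 3*(4 - 1) = (-4 - 11)*96 + 3*(4 - 1) = -15*96 + 3*3 = -1440 + 9 = -1431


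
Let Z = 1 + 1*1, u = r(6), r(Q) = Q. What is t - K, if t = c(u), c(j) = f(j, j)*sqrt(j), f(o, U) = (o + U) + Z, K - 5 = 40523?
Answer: -40528 + 14*sqrt(6) ≈ -40494.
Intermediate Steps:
u = 6
Z = 2 (Z = 1 + 1 = 2)
K = 40528 (K = 5 + 40523 = 40528)
f(o, U) = 2 + U + o (f(o, U) = (o + U) + 2 = (U + o) + 2 = 2 + U + o)
c(j) = sqrt(j)*(2 + 2*j) (c(j) = (2 + j + j)*sqrt(j) = (2 + 2*j)*sqrt(j) = sqrt(j)*(2 + 2*j))
t = 14*sqrt(6) (t = 2*sqrt(6)*(1 + 6) = 2*sqrt(6)*7 = 14*sqrt(6) ≈ 34.293)
t - K = 14*sqrt(6) - 1*40528 = 14*sqrt(6) - 40528 = -40528 + 14*sqrt(6)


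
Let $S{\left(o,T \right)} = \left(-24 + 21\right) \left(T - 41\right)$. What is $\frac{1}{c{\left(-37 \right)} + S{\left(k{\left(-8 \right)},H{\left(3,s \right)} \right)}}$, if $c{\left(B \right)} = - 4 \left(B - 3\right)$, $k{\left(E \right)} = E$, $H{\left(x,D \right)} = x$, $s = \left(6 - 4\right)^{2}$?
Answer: $\frac{1}{274} \approx 0.0036496$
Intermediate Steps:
$s = 4$ ($s = 2^{2} = 4$)
$S{\left(o,T \right)} = 123 - 3 T$ ($S{\left(o,T \right)} = - 3 \left(-41 + T\right) = 123 - 3 T$)
$c{\left(B \right)} = 12 - 4 B$ ($c{\left(B \right)} = - 4 \left(-3 + B\right) = 12 - 4 B$)
$\frac{1}{c{\left(-37 \right)} + S{\left(k{\left(-8 \right)},H{\left(3,s \right)} \right)}} = \frac{1}{\left(12 - -148\right) + \left(123 - 9\right)} = \frac{1}{\left(12 + 148\right) + \left(123 - 9\right)} = \frac{1}{160 + 114} = \frac{1}{274}$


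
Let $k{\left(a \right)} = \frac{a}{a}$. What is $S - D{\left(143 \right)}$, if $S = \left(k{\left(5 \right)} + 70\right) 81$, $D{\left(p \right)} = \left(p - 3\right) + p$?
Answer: $5468$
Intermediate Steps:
$k{\left(a \right)} = 1$
$D{\left(p \right)} = -3 + 2 p$ ($D{\left(p \right)} = \left(-3 + p\right) + p = -3 + 2 p$)
$S = 5751$ ($S = \left(1 + 70\right) 81 = 71 \cdot 81 = 5751$)
$S - D{\left(143 \right)} = 5751 - \left(-3 + 2 \cdot 143\right) = 5751 - \left(-3 + 286\right) = 5751 - 283 = 5468$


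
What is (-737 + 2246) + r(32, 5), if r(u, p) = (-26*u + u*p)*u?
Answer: -19995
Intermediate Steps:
r(u, p) = u*(-26*u + p*u) (r(u, p) = (-26*u + p*u)*u = u*(-26*u + p*u))
(-737 + 2246) + r(32, 5) = (-737 + 2246) + 32**2*(-26 + 5) = 1509 + 1024*(-21) = 1509 - 21504 = -19995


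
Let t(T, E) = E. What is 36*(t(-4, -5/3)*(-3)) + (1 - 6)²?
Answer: 205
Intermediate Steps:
36*(t(-4, -5/3)*(-3)) + (1 - 6)² = 36*(-5/3*(-3)) + (1 - 6)² = 36*(-5*⅓*(-3)) + (-5)² = 36*(-5/3*(-3)) + 25 = 36*5 + 25 = 180 + 25 = 205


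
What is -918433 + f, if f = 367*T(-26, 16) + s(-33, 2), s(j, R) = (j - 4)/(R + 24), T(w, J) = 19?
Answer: -23697997/26 ≈ -9.1146e+5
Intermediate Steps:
s(j, R) = (-4 + j)/(24 + R)
f = 181261/26 (f = 367*19 + (-4 - 33)/(24 + 2) = 6973 - 37/26 = 181261/26 ≈ 6971.6)
-918433 + f = -918433 + 181261/26 = -23697997/26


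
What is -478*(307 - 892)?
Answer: 279630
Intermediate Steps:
-478*(307 - 892) = -478*(-585) = 279630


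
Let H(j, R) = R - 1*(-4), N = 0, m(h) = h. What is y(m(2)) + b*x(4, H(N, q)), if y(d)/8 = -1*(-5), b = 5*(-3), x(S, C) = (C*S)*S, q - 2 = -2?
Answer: -920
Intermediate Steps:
q = 0 (q = 2 - 2 = 0)
H(j, R) = 4 + R (H(j, R) = R + 4 = 4 + R)
x(S, C) = C*S²
b = -15
y(d) = 40 (y(d) = 8*(-1*(-5)) = 8*5 = 40)
y(m(2)) + b*x(4, H(N, q)) = 40 - 15*(4 + 0)*4² = 40 - 60*16 = 40 - 15*64 = 40 - 960 = -920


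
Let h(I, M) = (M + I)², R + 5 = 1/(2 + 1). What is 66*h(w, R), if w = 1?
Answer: 2662/3 ≈ 887.33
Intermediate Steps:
R = -14/3 (R = -5 + 1/(2 + 1) = -5 + 1/3 = -5 + ⅓ = -14/3 ≈ -4.6667)
h(I, M) = (I + M)²
66*h(w, R) = 66*(1 - 14/3)² = 66*(-11/3)² = 66*(121/9) = 2662/3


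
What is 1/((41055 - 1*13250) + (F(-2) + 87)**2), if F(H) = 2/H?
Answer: 1/35201 ≈ 2.8408e-5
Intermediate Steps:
1/((41055 - 1*13250) + (F(-2) + 87)**2) = 1/((41055 - 1*13250) + (2/(-2) + 87)**2) = 1/((41055 - 13250) + (2*(-1/2) + 87)**2) = 1/(27805 + (-1 + 87)**2) = 1/(27805 + 86**2) = 1/(27805 + 7396) = 1/35201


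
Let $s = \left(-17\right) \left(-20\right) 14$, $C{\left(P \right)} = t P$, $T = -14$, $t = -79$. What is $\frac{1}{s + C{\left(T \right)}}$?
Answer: $\frac{1}{5866} \approx 0.00017047$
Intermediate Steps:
$C{\left(P \right)} = - 79 P$
$s = 4760$ ($s = 340 \cdot 14 = 4760$)
$\frac{1}{s + C{\left(T \right)}} = \frac{1}{4760 - -1106} = \frac{1}{4760 + 1106} = \frac{1}{5866}$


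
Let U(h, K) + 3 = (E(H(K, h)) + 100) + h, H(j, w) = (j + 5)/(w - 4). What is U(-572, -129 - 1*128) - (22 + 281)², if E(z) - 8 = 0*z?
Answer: -92276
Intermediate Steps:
H(j, w) = (5 + j)/(-4 + w)
E(z) = 8 (E(z) = 8 + 0*z = 8 + 0 = 8)
U(h, K) = 105 + h (U(h, K) = -3 + ((8 + 100) + h) = -3 + (108 + h) = 105 + h)
U(-572, -129 - 1*128) - (22 + 281)² = (105 - 572) - (22 + 281)² = -467 - 1*303² = -467 - 1*91809 = -467 - 91809 = -92276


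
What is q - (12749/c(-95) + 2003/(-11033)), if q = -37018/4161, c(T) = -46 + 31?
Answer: 64364867308/76513855 ≈ 841.22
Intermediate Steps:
c(T) = -15
q = -37018/4161 (q = -37018*1/4161 = -37018/4161 ≈ -8.8964)
q - (12749/c(-95) + 2003/(-11033)) = -37018/4161 - (12749/(-15) + 2003/(-11033)) = -37018/4161 - (12749*(-1/15) + 2003*(-1/11033)) = -37018/4161 - (-12749/15 - 2003/11033) = -37018/4161 - 1*(-140689762/165495) = -37018/4161 + 140689762/165495 = 64364867308/76513855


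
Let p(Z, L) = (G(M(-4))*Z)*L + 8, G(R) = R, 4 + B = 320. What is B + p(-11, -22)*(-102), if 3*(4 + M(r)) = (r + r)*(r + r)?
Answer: -428356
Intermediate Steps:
M(r) = -4 + 4*r**2/3 (M(r) = -4 + ((r + r)*(r + r))/3 = -4 + ((2*r)*(2*r))/3 = -4 + (4*r**2)/3 = -4 + 4*r**2/3)
B = 316 (B = -4 + 320 = 316)
p(Z, L) = 8 + 52*L*Z/3 (p(Z, L) = ((-4 + (4/3)*(-4)**2)*Z)*L + 8 = ((-4 + (4/3)*16)*Z)*L + 8 = ((-4 + 64/3)*Z)*L + 8 = (52*Z/3)*L + 8 = 52*L*Z/3 + 8 = 8 + 52*L*Z/3)
B + p(-11, -22)*(-102) = 316 + (8 + (52/3)*(-22)*(-11))*(-102) = 316 + (8 + 12584/3)*(-102) = 316 + (12608/3)*(-102) = 316 - 428672 = -428356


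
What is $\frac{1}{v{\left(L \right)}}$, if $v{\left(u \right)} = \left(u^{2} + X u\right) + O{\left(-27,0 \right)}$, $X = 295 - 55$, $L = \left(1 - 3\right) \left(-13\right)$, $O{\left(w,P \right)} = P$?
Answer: $\frac{1}{6916} \approx 0.00014459$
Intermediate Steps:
$L = 26$ ($L = \left(-2\right) \left(-13\right) = 26$)
$X = 240$ ($X = 295 - 55 = 240$)
$v{\left(u \right)} = u^{2} + 240 u$ ($v{\left(u \right)} = \left(u^{2} + 240 u\right) + 0 = u^{2} + 240 u$)
$\frac{1}{v{\left(L \right)}} = \frac{1}{26 \left(240 + 26\right)} = \frac{1}{26 \cdot 266} = \frac{1}{6916}$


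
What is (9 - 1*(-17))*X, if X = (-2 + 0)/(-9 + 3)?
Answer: 26/3 ≈ 8.6667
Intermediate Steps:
X = 1/3 (X = -2/(-6) = -2*(-1/6) = 1/3 ≈ 0.33333)
(9 - 1*(-17))*X = (9 - 1*(-17))*(1/3) = (9 + 17)*(1/3) = 26*(1/3) = 26/3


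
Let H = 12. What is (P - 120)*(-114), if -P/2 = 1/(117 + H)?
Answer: 588316/43 ≈ 13682.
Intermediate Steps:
P = -2/129 (P = -2/(117 + 12) = -2/129 ≈ -0.015504)
(P - 120)*(-114) = (-2/129 - 120)*(-114) = -15482/129*(-114) = 588316/43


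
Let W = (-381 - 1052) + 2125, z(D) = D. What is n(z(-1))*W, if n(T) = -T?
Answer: 692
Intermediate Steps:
W = 692 (W = -1433 + 2125 = 692)
n(z(-1))*W = -1*(-1)*692 = 1*692 = 692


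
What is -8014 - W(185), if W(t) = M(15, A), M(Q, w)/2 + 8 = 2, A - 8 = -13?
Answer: -8002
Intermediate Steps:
A = -5 (A = 8 - 13 = -5)
M(Q, w) = -12 (M(Q, w) = -16 + 2*2 = -16 + 4 = -12)
W(t) = -12
-8014 - W(185) = -8014 - 1*(-12) = -8014 + 12 = -8002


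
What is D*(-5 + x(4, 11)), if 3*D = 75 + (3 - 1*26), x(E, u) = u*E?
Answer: 676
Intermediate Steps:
x(E, u) = E*u
D = 52/3 (D = (75 + (3 - 1*26))/3 = (75 + (3 - 26))/3 = (75 - 23)/3 = (⅓)*52 = 52/3 ≈ 17.333)
D*(-5 + x(4, 11)) = 52*(-5 + 4*11)/3 = 52*(-5 + 44)/3 = (52/3)*39 = 676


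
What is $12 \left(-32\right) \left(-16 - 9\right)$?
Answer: $9600$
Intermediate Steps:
$12 \left(-32\right) \left(-16 - 9\right) = \left(-384\right) \left(-25\right) = 9600$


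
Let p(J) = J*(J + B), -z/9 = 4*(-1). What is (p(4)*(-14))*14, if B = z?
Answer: -31360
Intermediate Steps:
z = 36 (z = -36*(-1) = -9*(-4) = 36)
B = 36
p(J) = J*(36 + J) (p(J) = J*(J + 36) = J*(36 + J))
(p(4)*(-14))*14 = ((4*(36 + 4))*(-14))*14 = ((4*40)*(-14))*14 = (160*(-14))*14 = -2240*14 = -31360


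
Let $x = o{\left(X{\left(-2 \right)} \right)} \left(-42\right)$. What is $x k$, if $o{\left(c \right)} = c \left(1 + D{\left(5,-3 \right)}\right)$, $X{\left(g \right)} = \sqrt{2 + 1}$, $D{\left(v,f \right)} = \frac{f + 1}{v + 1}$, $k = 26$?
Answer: $- 728 \sqrt{3} \approx -1260.9$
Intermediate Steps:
$D{\left(v,f \right)} = \frac{1 + f}{1 + v}$
$X{\left(g \right)} = \sqrt{3}$
$o{\left(c \right)} = \frac{2 c}{3}$ ($o{\left(c \right)} = c \left(1 + \frac{1 - 3}{1 + 5}\right) = c \left(1 + \frac{1}{6} \left(-2\right)\right) = c \left(1 - \frac{1}{3}\right) = c \frac{2}{3} = \frac{2 c}{3}$)
$x = - 28 \sqrt{3}$ ($x = \frac{2 \sqrt{3}}{3} \left(-42\right) = - 28 \sqrt{3} \approx -48.497$)
$x k = - 28 \sqrt{3} \cdot 26 = - 728 \sqrt{3}$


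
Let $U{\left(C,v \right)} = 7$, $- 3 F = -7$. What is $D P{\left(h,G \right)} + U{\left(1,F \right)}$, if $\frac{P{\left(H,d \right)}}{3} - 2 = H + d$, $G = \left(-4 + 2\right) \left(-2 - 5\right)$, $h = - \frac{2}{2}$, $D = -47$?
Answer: $-2108$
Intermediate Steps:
$F = \frac{7}{3}$ ($F = \left(- \frac{1}{3}\right) \left(-7\right) = \frac{7}{3} \approx 2.3333$)
$h = -1$ ($h = \left(-2\right) \frac{1}{2} = -1$)
$G = 14$ ($G = \left(-2\right) \left(-7\right) = 14$)
$P{\left(H,d \right)} = 6 + 3 H + 3 d$ ($P{\left(H,d \right)} = 6 + 3 \left(H + d\right) = 6 + \left(3 H + 3 d\right) = 6 + 3 H + 3 d$)
$D P{\left(h,G \right)} + U{\left(1,F \right)} = - 47 \left(6 + 3 \left(-1\right) + 3 \cdot 14\right) + 7 = - 47 \left(6 - 3 + 42\right) + 7 = \left(-47\right) 45 + 7 = -2115 + 7 = -2108$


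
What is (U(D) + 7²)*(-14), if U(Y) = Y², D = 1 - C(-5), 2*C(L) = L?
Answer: -1715/2 ≈ -857.50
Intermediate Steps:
C(L) = L/2
D = 7/2 (D = 1 - (-5)/2 = 1 - 1*(-5/2) = 1 + 5/2 = 7/2 ≈ 3.5000)
(U(D) + 7²)*(-14) = ((7/2)² + 7²)*(-14) = (49/4 + 49)*(-14) = (245/4)*(-14) = -1715/2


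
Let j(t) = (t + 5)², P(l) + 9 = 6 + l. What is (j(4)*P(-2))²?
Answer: 164025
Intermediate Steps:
P(l) = -3 + l (P(l) = -9 + (6 + l) = -3 + l)
j(t) = (5 + t)²
(j(4)*P(-2))² = ((5 + 4)²*(-3 - 2))² = (9²*(-5))² = (81*(-5))² = (-405)² = 164025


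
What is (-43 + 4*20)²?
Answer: 1369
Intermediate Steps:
(-43 + 4*20)² = (-43 + 80)² = 37² = 1369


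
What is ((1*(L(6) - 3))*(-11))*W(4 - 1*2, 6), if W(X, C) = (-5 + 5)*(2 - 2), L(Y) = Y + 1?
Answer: 0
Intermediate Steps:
L(Y) = 1 + Y
W(X, C) = 0 (W(X, C) = 0*0 = 0)
((1*(L(6) - 3))*(-11))*W(4 - 1*2, 6) = ((1*((1 + 6) - 3))*(-11))*0 = ((1*(7 - 3))*(-11))*0 = ((1*4)*(-11))*0 = (4*(-11))*0 = -44*0 = 0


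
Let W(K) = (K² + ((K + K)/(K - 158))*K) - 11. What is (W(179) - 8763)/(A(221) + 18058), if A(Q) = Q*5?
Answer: 552689/402423 ≈ 1.3734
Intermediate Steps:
A(Q) = 5*Q
W(K) = -11 + K² + 2*K²/(-158 + K) (W(K) = (K² + ((2*K)/(-158 + K))*K) - 11 = (K² + (2*K/(-158 + K))*K) - 11 = (K² + 2*K²/(-158 + K)) - 11 = -11 + K² + 2*K²/(-158 + K))
(W(179) - 8763)/(A(221) + 18058) = ((1738 + 179³ - 156*179² - 11*179)/(-158 + 179) - 8763)/(5*221 + 18058) = ((1738 + 5735339 - 156*32041 - 1969)/21 - 8763)/(1105 + 18058) = ((1738 + 5735339 - 4998396 - 1969)/21 - 8763)/19163 = ((1/21)*736712 - 8763)*(1/19163) = (736712/21 - 8763)*(1/19163) = (552689/21)*(1/19163) = 552689/402423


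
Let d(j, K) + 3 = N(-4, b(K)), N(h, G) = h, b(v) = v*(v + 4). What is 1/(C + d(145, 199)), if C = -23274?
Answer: -1/23281 ≈ -4.2953e-5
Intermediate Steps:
b(v) = v*(4 + v)
d(j, K) = -7 (d(j, K) = -3 - 4 = -7)
1/(C + d(145, 199)) = 1/(-23274 - 7) = 1/(-23281) = -1/23281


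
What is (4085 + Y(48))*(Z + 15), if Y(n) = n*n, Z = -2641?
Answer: -16777514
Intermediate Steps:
Y(n) = n²
(4085 + Y(48))*(Z + 15) = (4085 + 48²)*(-2641 + 15) = (4085 + 2304)*(-2626) = 6389*(-2626) = -16777514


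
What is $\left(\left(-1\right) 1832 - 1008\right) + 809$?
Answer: $-2031$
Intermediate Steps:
$\left(\left(-1\right) 1832 - 1008\right) + 809 = \left(-1832 - 1008\right) + 809 = -2840 + 809 = -2031$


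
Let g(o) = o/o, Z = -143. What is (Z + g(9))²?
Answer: 20164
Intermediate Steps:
g(o) = 1
(Z + g(9))² = (-143 + 1)² = (-142)² = 20164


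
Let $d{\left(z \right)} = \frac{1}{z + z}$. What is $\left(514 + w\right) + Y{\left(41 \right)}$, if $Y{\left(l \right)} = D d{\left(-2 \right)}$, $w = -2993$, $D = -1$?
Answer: $- \frac{9915}{4} \approx -2478.8$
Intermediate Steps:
$d{\left(z \right)} = \frac{1}{2 z}$
$Y{\left(l \right)} = \frac{1}{4}$ ($Y{\left(l \right)} = - \frac{1}{2 \left(-2\right)} = - \frac{-1}{2 \cdot 2} = \left(-1\right) \left(- \frac{1}{4}\right) = \frac{1}{4}$)
$\left(514 + w\right) + Y{\left(41 \right)} = \left(514 - 2993\right) + \frac{1}{4} = -2479 + \frac{1}{4} = - \frac{9915}{4}$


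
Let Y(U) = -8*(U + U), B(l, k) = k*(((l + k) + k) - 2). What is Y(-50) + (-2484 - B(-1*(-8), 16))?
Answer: -2292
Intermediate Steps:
B(l, k) = k*(-2 + l + 2*k) (B(l, k) = k*(((k + l) + k) - 2) = k*((l + 2*k) - 2) = k*(-2 + l + 2*k))
Y(U) = -16*U
Y(-50) + (-2484 - B(-1*(-8), 16)) = -16*(-50) + (-2484 - 16*(-2 - 1*(-8) + 2*16)) = 800 + (-2484 - 16*(-2 + 8 + 32)) = 800 + (-2484 - 16*38) = 800 + (-2484 - 1*608) = 800 + (-2484 - 608) = 800 - 3092 = -2292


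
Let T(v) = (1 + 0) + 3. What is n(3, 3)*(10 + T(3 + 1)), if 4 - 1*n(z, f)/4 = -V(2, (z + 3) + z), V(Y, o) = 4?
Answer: 448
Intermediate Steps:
T(v) = 4 (T(v) = 1 + 3 = 4)
n(z, f) = 32 (n(z, f) = 16 - (-4)*4 = 16 - 4*(-4) = 16 + 16 = 32)
n(3, 3)*(10 + T(3 + 1)) = 32*(10 + 4) = 32*14 = 448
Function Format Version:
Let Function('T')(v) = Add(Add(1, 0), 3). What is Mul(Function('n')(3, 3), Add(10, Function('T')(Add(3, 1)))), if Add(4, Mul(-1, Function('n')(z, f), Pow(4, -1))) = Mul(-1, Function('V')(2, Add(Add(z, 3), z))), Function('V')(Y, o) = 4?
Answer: 448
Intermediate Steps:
Function('T')(v) = 4 (Function('T')(v) = Add(1, 3) = 4)
Function('n')(z, f) = 32 (Function('n')(z, f) = Add(16, Mul(-4, Mul(-1, 4))) = Add(16, Mul(-4, -4)) = Add(16, 16) = 32)
Mul(Function('n')(3, 3), Add(10, Function('T')(Add(3, 1)))) = Mul(32, Add(10, 4)) = Mul(32, 14) = 448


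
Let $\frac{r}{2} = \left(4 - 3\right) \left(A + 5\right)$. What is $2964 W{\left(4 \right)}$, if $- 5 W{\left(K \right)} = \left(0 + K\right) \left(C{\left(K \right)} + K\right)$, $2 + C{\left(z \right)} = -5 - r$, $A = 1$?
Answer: $35568$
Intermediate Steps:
$r = 12$ ($r = 2 \left(4 - 3\right) \left(1 + 5\right) = 2 \cdot 1 \cdot 6 = 2 \cdot 6 = 12$)
$C{\left(z \right)} = -19$ ($C{\left(z \right)} = -2 - 17 = -19$)
$W{\left(K \right)} = - \frac{K \left(-19 + K\right)}{5}$ ($W{\left(K \right)} = - \frac{\left(0 + K\right) \left(-19 + K\right)}{5} = - \frac{K \left(-19 + K\right)}{5}$)
$2964 W{\left(4 \right)} = 2964 \cdot \frac{1}{5} \cdot 4 \left(19 - 4\right) = 2964 \cdot \frac{1}{5} \cdot 4 \cdot 15 = 2964 \cdot 12 = 35568$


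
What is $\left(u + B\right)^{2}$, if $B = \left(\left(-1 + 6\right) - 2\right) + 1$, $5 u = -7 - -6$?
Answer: $\frac{361}{25} \approx 14.44$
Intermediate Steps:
$u = - \frac{1}{5}$ ($u = \frac{-7 - -6}{5} = \frac{-7 + 6}{5} = \frac{1}{5} \left(-1\right) = - \frac{1}{5} \approx -0.2$)
$B = 4$ ($B = \left(5 - 2\right) + 1 = 3 + 1 = 4$)
$\left(u + B\right)^{2} = \left(- \frac{1}{5} + 4\right)^{2} = \left(\frac{19}{5}\right)^{2} = \frac{361}{25}$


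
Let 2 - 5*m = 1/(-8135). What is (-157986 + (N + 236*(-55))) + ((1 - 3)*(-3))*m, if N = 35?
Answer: -6952520799/40675 ≈ -1.7093e+5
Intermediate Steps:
m = 16271/40675 (m = ⅖ - ⅕/(-8135) = ⅖ - ⅕*(-1/8135) = ⅖ + 1/40675 = 16271/40675 ≈ 0.40002)
(-157986 + (N + 236*(-55))) + ((1 - 3)*(-3))*m = (-157986 + (35 + 236*(-55))) + ((1 - 3)*(-3))*(16271/40675) = (-157986 + (35 - 12980)) - 2*(-3)*(16271/40675) = (-157986 - 12945) + 6*(16271/40675) = -170931 + 97626/40675 = -6952520799/40675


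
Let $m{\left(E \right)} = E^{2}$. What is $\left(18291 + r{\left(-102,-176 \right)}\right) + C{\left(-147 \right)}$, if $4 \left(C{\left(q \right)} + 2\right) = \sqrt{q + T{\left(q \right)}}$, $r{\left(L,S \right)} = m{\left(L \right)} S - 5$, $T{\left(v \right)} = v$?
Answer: $-1812820 + \frac{7 i \sqrt{6}}{4} \approx -1.8128 \cdot 10^{6} + 4.2866 i$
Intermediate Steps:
$r{\left(L,S \right)} = -5 + S L^{2}$ ($r{\left(L,S \right)} = L^{2} S - 5 = S L^{2} - 5 = -5 + S L^{2}$)
$C{\left(q \right)} = -2 + \frac{\sqrt{2} \sqrt{q}}{4}$ ($C{\left(q \right)} = -2 + \frac{\sqrt{q + q}}{4} = -2 + \frac{\sqrt{2 q}}{4} = -2 + \frac{\sqrt{2} \sqrt{q}}{4}$)
$\left(18291 + r{\left(-102,-176 \right)}\right) + C{\left(-147 \right)} = \left(18291 - \left(5 + 176 \left(-102\right)^{2}\right)\right) - \left(2 - \frac{\sqrt{2} \sqrt{-147}}{4}\right) = \left(18291 - 1831109\right) - \left(2 - \frac{\sqrt{2} \cdot 7 i \sqrt{3}}{4}\right) = \left(18291 - 1831109\right) - \left(2 - \frac{7 i \sqrt{6}}{4}\right) = -1812818 - \left(2 - \frac{7 i \sqrt{6}}{4}\right) = -1812820 + \frac{7 i \sqrt{6}}{4}$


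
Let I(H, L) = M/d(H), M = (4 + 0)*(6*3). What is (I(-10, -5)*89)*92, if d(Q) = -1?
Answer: -589536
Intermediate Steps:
M = 72 (M = 4*18 = 72)
I(H, L) = -72 (I(H, L) = 72/(-1) = 72*(-1) = -72)
(I(-10, -5)*89)*92 = -72*89*92 = -6408*92 = -589536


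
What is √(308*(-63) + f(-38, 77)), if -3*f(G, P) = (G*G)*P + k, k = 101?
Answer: I*√508503/3 ≈ 237.7*I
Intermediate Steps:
f(G, P) = -101/3 - P*G²/3 (f(G, P) = -((G*G)*P + 101)/3 = -(G²*P + 101)/3 = -(P*G² + 101)/3 = -(101 + P*G²)/3 = -101/3 - P*G²/3)
√(308*(-63) + f(-38, 77)) = √(308*(-63) + (-101/3 - ⅓*77*(-38)²)) = √(-19404 + (-101/3 - ⅓*77*1444)) = √(-19404 + (-101/3 - 111188/3)) = √(-19404 - 111289/3) = √(-169501/3) = I*√508503/3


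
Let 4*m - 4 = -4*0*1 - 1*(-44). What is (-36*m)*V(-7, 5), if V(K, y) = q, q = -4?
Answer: 1728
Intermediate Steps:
m = 12 (m = 1 + (-4*0*1 - 1*(-44))/4 = 1 + (0*1 + 44)/4 = 1 + (0 + 44)/4 = 1 + (1/4)*44 = 1 + 11 = 12)
V(K, y) = -4
(-36*m)*V(-7, 5) = -36*12*(-4) = -432*(-4) = 1728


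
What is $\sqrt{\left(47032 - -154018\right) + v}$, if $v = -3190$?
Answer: $2 \sqrt{49465} \approx 444.81$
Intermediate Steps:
$\sqrt{\left(47032 - -154018\right) + v} = \sqrt{\left(47032 - -154018\right) - 3190} = \sqrt{\left(47032 + 154018\right) - 3190} = \sqrt{201050 - 3190} = \sqrt{197860} = 2 \sqrt{49465}$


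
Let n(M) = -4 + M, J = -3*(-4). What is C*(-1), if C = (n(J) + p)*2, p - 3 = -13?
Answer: 4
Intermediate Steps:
p = -10 (p = 3 - 13 = -10)
J = 12
C = -4 (C = ((-4 + 12) - 10)*2 = (8 - 10)*2 = -2*2 = -4)
C*(-1) = -4*(-1) = 4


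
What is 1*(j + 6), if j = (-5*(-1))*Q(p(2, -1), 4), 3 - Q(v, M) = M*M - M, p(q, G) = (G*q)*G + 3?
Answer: -39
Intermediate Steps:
p(q, G) = 3 + q*G**2 (p(q, G) = q*G**2 + 3 = 3 + q*G**2)
Q(v, M) = 3 + M - M**2 (Q(v, M) = 3 - (M*M - M) = 3 - (M**2 - M) = 3 + (M - M**2) = 3 + M - M**2)
j = -45 (j = (-5*(-1))*(3 + 4 - 1*4**2) = 5*(3 + 4 - 1*16) = 5*(3 + 4 - 16) = 5*(-9) = -45)
1*(j + 6) = 1*(-45 + 6) = 1*(-39) = -39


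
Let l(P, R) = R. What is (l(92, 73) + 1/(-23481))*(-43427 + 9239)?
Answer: -19534020352/7827 ≈ -2.4957e+6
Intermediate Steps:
(l(92, 73) + 1/(-23481))*(-43427 + 9239) = (73 + 1/(-23481))*(-43427 + 9239) = (73 - 1/23481)*(-34188) = (1714112/23481)*(-34188) = -19534020352/7827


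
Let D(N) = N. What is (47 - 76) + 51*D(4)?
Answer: 175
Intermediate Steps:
(47 - 76) + 51*D(4) = (47 - 76) + 51*4 = -29 + 204 = 175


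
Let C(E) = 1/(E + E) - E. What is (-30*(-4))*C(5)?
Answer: -588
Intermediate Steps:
C(E) = 1/(2*E) - E
(-30*(-4))*C(5) = (-30*(-4))*((½)/5 - 1*5) = 120*((½)*(⅕) - 5) = 120*(⅒ - 5) = 120*(-49/10) = -588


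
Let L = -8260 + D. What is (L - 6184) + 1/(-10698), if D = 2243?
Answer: -130526299/10698 ≈ -12201.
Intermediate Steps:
L = -6017 (L = -8260 + 2243 = -6017)
(L - 6184) + 1/(-10698) = (-6017 - 6184) + 1/(-10698) = -12201 - 1/10698 = -130526299/10698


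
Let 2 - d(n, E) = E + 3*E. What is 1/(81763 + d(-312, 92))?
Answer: 1/81397 ≈ 1.2285e-5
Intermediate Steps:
d(n, E) = 2 - 4*E (d(n, E) = 2 - (E + 3*E) = 2 - 4*E)
1/(81763 + d(-312, 92)) = 1/(81763 + (2 - 4*92)) = 1/(81763 + (2 - 368)) = 1/(81763 - 366) = 1/81397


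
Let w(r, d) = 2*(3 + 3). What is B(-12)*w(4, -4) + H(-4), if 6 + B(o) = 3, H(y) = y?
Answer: -40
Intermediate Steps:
B(o) = -3 (B(o) = -6 + 3 = -3)
w(r, d) = 12 (w(r, d) = 2*6 = 12)
B(-12)*w(4, -4) + H(-4) = -3*12 - 4 = -36 - 4 = -40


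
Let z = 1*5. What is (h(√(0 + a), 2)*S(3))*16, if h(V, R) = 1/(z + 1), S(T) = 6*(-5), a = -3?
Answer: -80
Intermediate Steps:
S(T) = -30
z = 5
h(V, R) = ⅙ (h(V, R) = 1/(5 + 1) = 1/6 = ⅙)
(h(√(0 + a), 2)*S(3))*16 = ((⅙)*(-30))*16 = -5*16 = -80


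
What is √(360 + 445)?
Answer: √805 ≈ 28.373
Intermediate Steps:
√(360 + 445) = √805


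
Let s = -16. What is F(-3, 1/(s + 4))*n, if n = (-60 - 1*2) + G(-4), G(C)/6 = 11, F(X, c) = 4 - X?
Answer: 28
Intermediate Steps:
G(C) = 66 (G(C) = 6*11 = 66)
n = 4 (n = (-60 - 1*2) + 66 = (-60 - 2) + 66 = -62 + 66 = 4)
F(-3, 1/(s + 4))*n = (4 - 1*(-3))*4 = (4 + 3)*4 = 7*4 = 28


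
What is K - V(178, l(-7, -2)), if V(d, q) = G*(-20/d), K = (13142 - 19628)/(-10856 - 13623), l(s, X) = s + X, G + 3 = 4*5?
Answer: 4738684/2178631 ≈ 2.1751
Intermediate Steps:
G = 17 (G = -3 + 4*5 = -3 + 20 = 17)
l(s, X) = X + s
K = 6486/24479 (K = -6486/(-24479) = -6486*(-1/24479) = 6486/24479 ≈ 0.26496)
V(d, q) = -340/d (V(d, q) = 17*(-20/d) = -340/d)
K - V(178, l(-7, -2)) = 6486/24479 - (-340)/178 = 6486/24479 - 1*(-170/89) = 6486/24479 + 170/89 = 4738684/2178631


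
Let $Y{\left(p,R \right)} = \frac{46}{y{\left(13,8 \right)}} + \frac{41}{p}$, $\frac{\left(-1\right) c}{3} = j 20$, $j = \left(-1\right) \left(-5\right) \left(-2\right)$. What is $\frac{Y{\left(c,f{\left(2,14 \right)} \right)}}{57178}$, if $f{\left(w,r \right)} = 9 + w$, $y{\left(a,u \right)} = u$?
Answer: $\frac{3491}{34306800} \approx 0.00010176$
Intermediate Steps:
$j = -10$ ($j = 5 \left(-2\right) = -10$)
$c = 600$ ($c = - 3 \left(\left(-10\right) 20\right) = \left(-3\right) \left(-200\right) = 600$)
$Y{\left(p,R \right)} = \frac{23}{4} + \frac{41}{p}$ ($Y{\left(p,R \right)} = \frac{46}{8} + \frac{41}{p} = 46 \cdot \frac{1}{8} + \frac{41}{p} = \frac{23}{4} + \frac{41}{p}$)
$\frac{Y{\left(c,f{\left(2,14 \right)} \right)}}{57178} = \frac{\frac{23}{4} + \frac{41}{600}}{57178} = \left(\frac{23}{4} + 41 \cdot \frac{1}{600}\right) \frac{1}{57178} = \left(\frac{23}{4} + \frac{41}{600}\right) \frac{1}{57178} = \frac{3491}{600} \cdot \frac{1}{57178} = \frac{3491}{34306800}$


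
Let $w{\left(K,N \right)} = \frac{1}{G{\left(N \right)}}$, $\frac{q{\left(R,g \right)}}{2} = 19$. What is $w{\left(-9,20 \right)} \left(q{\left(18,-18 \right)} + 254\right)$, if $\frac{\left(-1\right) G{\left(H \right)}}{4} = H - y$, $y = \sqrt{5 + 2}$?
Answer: $- \frac{1460}{393} - \frac{73 \sqrt{7}}{393} \approx -4.2065$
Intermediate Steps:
$y = \sqrt{7} \approx 2.6458$
$q{\left(R,g \right)} = 38$ ($q{\left(R,g \right)} = 2 \cdot 19 = 38$)
$G{\left(H \right)} = - 4 H + 4 \sqrt{7}$ ($G{\left(H \right)} = - 4 \left(H - \sqrt{7}\right) = - 4 H + 4 \sqrt{7}$)
$w{\left(K,N \right)} = \frac{1}{- 4 N + 4 \sqrt{7}}$
$w{\left(-9,20 \right)} \left(q{\left(18,-18 \right)} + 254\right) = - \frac{1}{- 4 \sqrt{7} + 4 \cdot 20} \left(38 + 254\right) = - \frac{1}{- 4 \sqrt{7} + 80} \cdot 292 = - \frac{1}{80 - 4 \sqrt{7}} \cdot 292 = - \frac{292}{80 - 4 \sqrt{7}}$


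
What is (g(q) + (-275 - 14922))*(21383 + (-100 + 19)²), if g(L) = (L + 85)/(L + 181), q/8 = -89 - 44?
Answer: -374951809568/883 ≈ -4.2463e+8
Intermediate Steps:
q = -1064 (q = 8*(-89 - 44) = 8*(-133) = -1064)
g(L) = (85 + L)/(181 + L)
(g(q) + (-275 - 14922))*(21383 + (-100 + 19)²) = ((85 - 1064)/(181 - 1064) + (-275 - 14922))*(21383 + (-100 + 19)²) = (-979/(-883) - 15197)*(21383 + (-81)²) = (-1/883*(-979) - 15197)*(21383 + 6561) = (979/883 - 15197)*27944 = -13417972/883*27944 = -374951809568/883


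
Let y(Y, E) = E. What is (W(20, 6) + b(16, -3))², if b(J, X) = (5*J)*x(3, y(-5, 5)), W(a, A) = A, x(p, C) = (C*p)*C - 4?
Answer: 32330596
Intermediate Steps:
x(p, C) = -4 + p*C² (x(p, C) = p*C² - 4 = -4 + p*C²)
b(J, X) = 355*J (b(J, X) = (5*J)*(-4 + 3*5²) = (5*J)*(-4 + 3*25) = (5*J)*(-4 + 75) = (5*J)*71 = 355*J)
(W(20, 6) + b(16, -3))² = (6 + 355*16)² = (6 + 5680)² = 5686² = 32330596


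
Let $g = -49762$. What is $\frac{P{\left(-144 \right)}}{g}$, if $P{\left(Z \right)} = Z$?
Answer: $\frac{72}{24881} \approx 0.0028938$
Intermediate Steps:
$\frac{P{\left(-144 \right)}}{g} = - \frac{144}{-49762} = \left(-144\right) \left(- \frac{1}{49762}\right) = \frac{72}{24881}$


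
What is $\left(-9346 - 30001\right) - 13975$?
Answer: $-53322$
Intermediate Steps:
$\left(-9346 - 30001\right) - 13975 = -39347 - 13975 = -53322$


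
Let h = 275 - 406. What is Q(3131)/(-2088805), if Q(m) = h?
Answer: 131/2088805 ≈ 6.2715e-5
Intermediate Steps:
h = -131
Q(m) = -131
Q(3131)/(-2088805) = -131/(-2088805) = -131*(-1/2088805) = 131/2088805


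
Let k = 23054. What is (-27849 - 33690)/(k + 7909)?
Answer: -20513/10321 ≈ -1.9875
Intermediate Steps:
(-27849 - 33690)/(k + 7909) = (-27849 - 33690)/(23054 + 7909) = -61539/30963 = -61539*1/30963 = -20513/10321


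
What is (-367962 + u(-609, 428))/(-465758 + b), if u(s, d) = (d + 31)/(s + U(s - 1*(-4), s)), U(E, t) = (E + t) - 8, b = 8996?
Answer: 224579627/278777074 ≈ 0.80559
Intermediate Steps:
U(E, t) = -8 + E + t
u(s, d) = (31 + d)/(-4 + 3*s) (u(s, d) = (d + 31)/(s + (-8 + (s - 1*(-4)) + s)) = (31 + d)/(s + (-8 + (s + 4) + s)) = (31 + d)/(s + (-8 + (4 + s) + s)) = (31 + d)/(s + (-4 + 2*s)) = (31 + d)/(-4 + 3*s))
(-367962 + u(-609, 428))/(-465758 + b) = (-367962 + (31 + 428)/(-4 + 3*(-609)))/(-465758 + 8996) = (-367962 + 459/(-4 - 1827))/(-456762) = (-367962 + 459/(-1831))*(-1/456762) = (-367962 - 1/1831*459)*(-1/456762) = (-367962 - 459/1831)*(-1/456762) = -673738881/1831*(-1/456762) = 224579627/278777074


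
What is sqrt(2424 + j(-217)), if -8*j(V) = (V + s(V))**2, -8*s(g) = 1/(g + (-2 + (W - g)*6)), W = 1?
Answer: I*sqrt(4204353665954)/34848 ≈ 58.84*I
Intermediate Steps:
s(g) = -1/(8*(4 - 5*g)) (s(g) = -1/(8*(g + (-2 + (1 - g)*6))) = -1/(8*(g + (-2 + (6 - 6*g)))) = -1/(8*(g + (4 - 6*g))) = -1/(8*(4 - 5*g)))
j(V) = -(V + 1/(8*(-4 + 5*V)))**2/8
sqrt(2424 + j(-217)) = sqrt(2424 - (-217 + 1/(8*(-4 + 5*(-217))))**2/8) = sqrt(2424 - (-217 + 1/(8*(-4 - 1085)))**2/8) = sqrt(2424 - (-217 + (1/8)/(-1089))**2/8) = sqrt(2424 - (-217 + (1/8)*(-1/1089))**2/8) = sqrt(2424 - (-217 - 1/8712)**2/8) = sqrt(2424 - (-1890505/8712)**2/8) = sqrt(2424 - 1/8*3574009155025/75898944) = sqrt(2424 - 3574009155025/607191552) = sqrt(-2102176832977/607191552) = I*sqrt(4204353665954)/34848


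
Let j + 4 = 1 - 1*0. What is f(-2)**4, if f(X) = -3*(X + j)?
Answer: 50625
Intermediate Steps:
j = -3 (j = -4 + (1 - 1*0) = -4 + (1 + 0) = -4 + 1 = -3)
f(X) = 9 - 3*X (f(X) = -3*(X - 3) = -3*(-3 + X) = 9 - 3*X)
f(-2)**4 = (9 - 3*(-2))**4 = (9 + 6)**4 = 15**4 = 50625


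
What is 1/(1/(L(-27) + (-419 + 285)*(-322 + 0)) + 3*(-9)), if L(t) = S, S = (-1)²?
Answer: -43149/1165022 ≈ -0.037037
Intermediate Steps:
S = 1
L(t) = 1
1/(1/(L(-27) + (-419 + 285)*(-322 + 0)) + 3*(-9)) = 1/(1/(1 + (-419 + 285)*(-322 + 0)) + 3*(-9)) = 1/(1/(1 - 134*(-322)) - 27) = 1/(1/(1 + 43148) - 27) = 1/(1/43149 - 27) = 1/(-1165022/43149) = -43149/1165022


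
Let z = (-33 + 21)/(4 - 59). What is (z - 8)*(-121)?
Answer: 4708/5 ≈ 941.60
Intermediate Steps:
z = 12/55 (z = -12/(-55) = -12*(-1/55) = 12/55 ≈ 0.21818)
(z - 8)*(-121) = (12/55 - 8)*(-121) = -428/55*(-121) = 4708/5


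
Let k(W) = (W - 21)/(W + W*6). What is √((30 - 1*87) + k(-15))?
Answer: I*√69405/35 ≈ 7.5271*I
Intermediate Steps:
k(W) = (-21 + W)/(7*W) (k(W) = (-21 + W)/(W + 6*W) = (-21 + W)/((7*W)) = (-21 + W)*(1/(7*W)) = (-21 + W)/(7*W))
√((30 - 1*87) + k(-15)) = √((30 - 1*87) + (⅐)*(-21 - 15)/(-15)) = √((30 - 87) + (⅐)*(-1/15)*(-36)) = √(-57 + 12/35) = √(-1983/35) = I*√69405/35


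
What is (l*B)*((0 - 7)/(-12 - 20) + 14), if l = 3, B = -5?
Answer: -6825/32 ≈ -213.28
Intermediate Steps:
(l*B)*((0 - 7)/(-12 - 20) + 14) = (3*(-5))*((0 - 7)/(-12 - 20) + 14) = -15*(-7/(-32) + 14) = -15*(-7*(-1/32) + 14) = -15*(7/32 + 14) = -15*455/32 = -6825/32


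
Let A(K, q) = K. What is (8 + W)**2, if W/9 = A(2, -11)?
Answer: 676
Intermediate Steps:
W = 18 (W = 9*2 = 18)
(8 + W)**2 = (8 + 18)**2 = 26**2 = 676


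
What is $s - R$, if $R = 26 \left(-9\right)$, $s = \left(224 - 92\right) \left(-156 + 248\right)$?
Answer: $12378$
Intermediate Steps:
$s = 12144$ ($s = 132 \cdot 92 = 12144$)
$R = -234$
$s - R = 12144 - -234 = 12144 + 234 = 12378$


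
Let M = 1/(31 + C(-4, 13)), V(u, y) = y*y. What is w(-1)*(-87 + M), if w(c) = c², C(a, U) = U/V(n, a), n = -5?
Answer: -44267/509 ≈ -86.969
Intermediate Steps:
V(u, y) = y²
C(a, U) = U/a² (C(a, U) = U/(a²) = U/a²)
M = 16/509 (M = 1/(31 + 13/(-4)²) = 1/(31 + 13*(1/16)) = 1/(31 + 13/16) = 1/(509/16) = 16/509 ≈ 0.031434)
w(-1)*(-87 + M) = (-1)²*(-87 + 16/509) = 1*(-44267/509) = -44267/509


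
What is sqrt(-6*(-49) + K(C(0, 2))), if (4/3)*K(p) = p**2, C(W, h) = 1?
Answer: 3*sqrt(131)/2 ≈ 17.168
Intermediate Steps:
K(p) = 3*p**2/4
sqrt(-6*(-49) + K(C(0, 2))) = sqrt(-6*(-49) + (3/4)*1**2) = sqrt(294 + (3/4)*1) = sqrt(294 + 3/4) = sqrt(1179/4) = 3*sqrt(131)/2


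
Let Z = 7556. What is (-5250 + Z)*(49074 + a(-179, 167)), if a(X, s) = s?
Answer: 113549746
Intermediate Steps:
(-5250 + Z)*(49074 + a(-179, 167)) = (-5250 + 7556)*(49074 + 167) = 2306*49241 = 113549746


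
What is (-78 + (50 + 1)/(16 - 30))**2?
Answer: 1306449/196 ≈ 6665.6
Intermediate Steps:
(-78 + (50 + 1)/(16 - 30))**2 = (-78 + 51/(-14))**2 = (-78 + 51*(-1/14))**2 = (-78 - 51/14)**2 = (-1143/14)**2 = 1306449/196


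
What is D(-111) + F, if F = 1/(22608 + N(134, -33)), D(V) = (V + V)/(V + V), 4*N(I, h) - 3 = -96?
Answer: 90343/90339 ≈ 1.0000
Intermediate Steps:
N(I, h) = -93/4 (N(I, h) = ¾ + (¼)*(-96) = ¾ - 24 = -93/4)
D(V) = 1 (D(V) = (2*V)/((2*V)) = (2*V)*(1/(2*V)) = 1)
F = 4/90339 (F = 1/(22608 - 93/4) = 1/(90339/4) = 4/90339 ≈ 4.4278e-5)
D(-111) + F = 1 + 4/90339 = 90343/90339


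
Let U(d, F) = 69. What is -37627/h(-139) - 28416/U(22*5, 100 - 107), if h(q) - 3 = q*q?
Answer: -183902349/444452 ≈ -413.77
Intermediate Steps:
h(q) = 3 + q² (h(q) = 3 + q*q = 3 + q²)
-37627/h(-139) - 28416/U(22*5, 100 - 107) = -37627/(3 + (-139)²) - 28416/69 = -37627/(3 + 19321) - 28416*1/69 = -37627/19324 - 9472/23 = -183902349/444452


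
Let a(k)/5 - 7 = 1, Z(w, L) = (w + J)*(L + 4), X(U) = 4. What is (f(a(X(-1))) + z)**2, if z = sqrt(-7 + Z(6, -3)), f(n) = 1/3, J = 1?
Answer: 1/9 ≈ 0.11111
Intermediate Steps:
Z(w, L) = (1 + w)*(4 + L) (Z(w, L) = (w + 1)*(L + 4) = (1 + w)*(4 + L))
a(k) = 40 (a(k) = 35 + 5*1 = 35 + 5 = 40)
f(n) = 1/3
z = 0 (z = sqrt(-7 + (4 - 3 + 4*6 - 3*6)) = sqrt(-7 + (4 - 3 + 24 - 18)) = sqrt(-7 + 7) = sqrt(0) = 0)
(f(a(X(-1))) + z)**2 = (1/3 + 0)**2 = (1/3)**2 = 1/9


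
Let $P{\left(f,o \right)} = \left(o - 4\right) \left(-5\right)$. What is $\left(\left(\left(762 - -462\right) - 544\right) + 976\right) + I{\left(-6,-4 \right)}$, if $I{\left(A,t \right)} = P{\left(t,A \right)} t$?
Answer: $1456$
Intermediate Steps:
$P{\left(f,o \right)} = 20 - 5 o$ ($P{\left(f,o \right)} = \left(-4 + o\right) \left(-5\right) = 20 - 5 o$)
$I{\left(A,t \right)} = t \left(20 - 5 A\right)$ ($I{\left(A,t \right)} = \left(20 - 5 A\right) t = t \left(20 - 5 A\right)$)
$\left(\left(\left(762 - -462\right) - 544\right) + 976\right) + I{\left(-6,-4 \right)} = \left(\left(\left(762 - -462\right) - 544\right) + 976\right) + 5 \left(-4\right) \left(4 - -6\right) = \left(\left(\left(762 + 462\right) - 544\right) + 976\right) + 5 \left(-4\right) \left(4 + 6\right) = \left(\left(1224 - 544\right) + 976\right) + 5 \left(-4\right) 10 = \left(680 + 976\right) - 200 = 1656 - 200 = 1456$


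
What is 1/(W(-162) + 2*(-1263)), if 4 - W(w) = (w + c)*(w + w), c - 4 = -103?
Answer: -1/87086 ≈ -1.1483e-5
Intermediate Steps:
c = -99 (c = 4 - 103 = -99)
W(w) = 4 - 2*w*(-99 + w) (W(w) = 4 - (w - 99)*(w + w) = 4 - (-99 + w)*2*w = 4 - 2*w*(-99 + w))
1/(W(-162) + 2*(-1263)) = 1/((4 - 2*(-162)² + 198*(-162)) + 2*(-1263)) = 1/((4 - 2*26244 - 32076) - 2526) = 1/((4 - 52488 - 32076) - 2526) = 1/(-84560 - 2526) = 1/(-87086) = -1/87086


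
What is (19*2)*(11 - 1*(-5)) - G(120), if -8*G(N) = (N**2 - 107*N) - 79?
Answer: 6345/8 ≈ 793.13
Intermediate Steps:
G(N) = 79/8 - N**2/8 + 107*N/8 (G(N) = -((N**2 - 107*N) - 79)/8 = -(-79 + N**2 - 107*N)/8 = 79/8 - N**2/8 + 107*N/8)
(19*2)*(11 - 1*(-5)) - G(120) = (19*2)*(11 - 1*(-5)) - (79/8 - 1/8*120**2 + (107/8)*120) = 38*(11 + 5) - (79/8 - 1/8*14400 + 1605) = 38*16 - (79/8 - 1800 + 1605) = 608 - 1*(-1481/8) = 608 + 1481/8 = 6345/8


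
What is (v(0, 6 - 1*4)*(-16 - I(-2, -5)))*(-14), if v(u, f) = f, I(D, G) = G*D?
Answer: 728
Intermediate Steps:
I(D, G) = D*G
(v(0, 6 - 1*4)*(-16 - I(-2, -5)))*(-14) = ((6 - 1*4)*(-16 - (-2)*(-5)))*(-14) = ((6 - 4)*(-16 - 1*10))*(-14) = (2*(-16 - 10))*(-14) = (2*(-26))*(-14) = -52*(-14) = 728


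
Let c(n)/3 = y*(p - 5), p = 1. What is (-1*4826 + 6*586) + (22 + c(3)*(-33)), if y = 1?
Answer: -892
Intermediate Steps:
c(n) = -12 (c(n) = 3*(1*(1 - 5)) = 3*(1*(-4)) = 3*(-4) = -12)
(-1*4826 + 6*586) + (22 + c(3)*(-33)) = (-1*4826 + 6*586) + (22 - 12*(-33)) = (-4826 + 3516) + (22 + 396) = -1310 + 418 = -892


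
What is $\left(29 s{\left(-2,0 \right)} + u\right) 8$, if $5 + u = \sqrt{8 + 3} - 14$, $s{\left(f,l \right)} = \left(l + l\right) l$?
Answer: $-152 + 8 \sqrt{11} \approx -125.47$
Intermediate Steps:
$s{\left(f,l \right)} = 2 l^{2}$ ($s{\left(f,l \right)} = 2 l l = 2 l^{2}$)
$u = -19 + \sqrt{11}$ ($u = -5 - \left(14 - \sqrt{8 + 3}\right) = -5 - \left(14 - \sqrt{11}\right) = -19 + \sqrt{11} \approx -15.683$)
$\left(29 s{\left(-2,0 \right)} + u\right) 8 = \left(29 \cdot 2 \cdot 0^{2} - \left(19 - \sqrt{11}\right)\right) 8 = \left(29 \cdot 2 \cdot 0 - \left(19 - \sqrt{11}\right)\right) 8 = \left(29 \cdot 0 - \left(19 - \sqrt{11}\right)\right) 8 = \left(0 - \left(19 - \sqrt{11}\right)\right) 8 = \left(-19 + \sqrt{11}\right) 8 = -152 + 8 \sqrt{11}$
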